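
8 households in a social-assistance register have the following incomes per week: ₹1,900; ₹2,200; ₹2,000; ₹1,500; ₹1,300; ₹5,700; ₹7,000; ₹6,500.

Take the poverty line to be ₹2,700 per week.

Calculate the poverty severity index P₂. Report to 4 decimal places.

Incomes under z: ₹1,300, ₹1,500, ₹1,900, ₹2,000, ₹2,200 (q = 5 of N = 8).
Shortfall ratios: (2700−1300)/2700 = 0.5185; (2700−1500)/2700 = 0.4444; (2700−1900)/2700 = 0.2963; (2700−2000)/2700 = 0.2593; (2700−2200)/2700 = 0.1852.
Squared: 0.2689; 0.1975; 0.0878; 0.0672; 0.0343.
Sum = 0.655693; P₂ = 0.655693 / 8 = 0.0820.

0.0820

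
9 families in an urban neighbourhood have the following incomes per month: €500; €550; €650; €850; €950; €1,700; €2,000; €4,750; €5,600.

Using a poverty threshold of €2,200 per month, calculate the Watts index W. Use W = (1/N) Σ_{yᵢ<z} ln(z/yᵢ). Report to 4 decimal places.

0.6923

Poor units: €500, €550, €650, €850, €950, €1,700, €2,000 (q = 7 of N = 9).
ln(z/y) terms: ln(2200/500) = 1.4816; ln(2200/550) = 1.3863; ln(2200/650) = 1.2192; ln(2200/850) = 0.9510; ln(2200/950) = 0.8398; ln(2200/1700) = 0.2578; ln(2200/2000) = 0.0953.
W = 6.231005 / 9 = 0.6923.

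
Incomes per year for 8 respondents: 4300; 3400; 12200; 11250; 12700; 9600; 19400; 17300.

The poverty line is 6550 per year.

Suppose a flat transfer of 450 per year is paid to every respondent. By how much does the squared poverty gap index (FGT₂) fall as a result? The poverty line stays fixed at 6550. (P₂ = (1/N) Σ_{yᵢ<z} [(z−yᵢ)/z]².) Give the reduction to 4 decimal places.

Before: below the line — 3400, 4300; squared poverty gap index (FGT₂) = 0.043660.
After the 450 transfer: below the line — 3850, 4750; squared poverty gap index (FGT₂) = 0.030680.
Reduction = 0.043660 − 0.030680 = 0.0130.

0.0130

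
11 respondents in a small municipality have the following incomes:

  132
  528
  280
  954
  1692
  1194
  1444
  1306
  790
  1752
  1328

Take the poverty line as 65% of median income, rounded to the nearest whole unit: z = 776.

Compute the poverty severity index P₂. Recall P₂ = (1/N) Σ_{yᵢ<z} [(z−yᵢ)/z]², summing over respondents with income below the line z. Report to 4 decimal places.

0.1090

Poor units: 132, 280, 528 (q = 3 of N = 11).
Normalized shortfalls: (776−132)/776 = 0.8299; (776−280)/776 = 0.6392; (776−528)/776 = 0.3196.
Squared: 0.6887; 0.4085; 0.1021.
Sum = 1.199410; P₂ = 1.199410 / 11 = 0.1090.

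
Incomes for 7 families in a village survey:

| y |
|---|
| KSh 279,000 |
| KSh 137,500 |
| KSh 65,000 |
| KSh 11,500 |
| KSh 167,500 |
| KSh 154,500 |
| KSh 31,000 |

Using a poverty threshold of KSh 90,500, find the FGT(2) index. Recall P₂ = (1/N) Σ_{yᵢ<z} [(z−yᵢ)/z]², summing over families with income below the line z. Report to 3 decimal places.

Below the line: KSh 11,500, KSh 31,000, KSh 65,000 (q = 3 of N = 7).
Gap ratios (z−y)/z: (90500−11500)/90500 = 0.8729; (90500−31000)/90500 = 0.6575; (90500−65000)/90500 = 0.2818.
Squared: 0.7620; 0.4323; 0.0794.
Sum = 1.273649; P₂ = 1.273649 / 7 = 0.182.

0.182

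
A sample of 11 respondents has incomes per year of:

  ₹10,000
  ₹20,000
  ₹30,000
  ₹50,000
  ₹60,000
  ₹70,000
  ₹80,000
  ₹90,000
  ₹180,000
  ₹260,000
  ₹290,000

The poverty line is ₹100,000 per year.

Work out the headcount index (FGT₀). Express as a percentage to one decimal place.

8 of the 11 respondents have income below ₹100,000.
H = 8/11 = 72.7%.

72.7%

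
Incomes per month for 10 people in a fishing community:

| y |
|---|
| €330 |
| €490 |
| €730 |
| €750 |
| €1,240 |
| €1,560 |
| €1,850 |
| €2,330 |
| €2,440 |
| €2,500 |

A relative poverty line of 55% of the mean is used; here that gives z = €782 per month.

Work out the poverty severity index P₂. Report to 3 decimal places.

Poor units: €330, €490, €730, €750 (q = 4 of N = 10).
Relative gaps: (782−330)/782 = 0.5780; (782−490)/782 = 0.3734; (782−730)/782 = 0.0665; (782−750)/782 = 0.0409.
Squared: 0.3341; 0.1394; 0.0044; 0.0017.
Sum = 0.479615; P₂ = 0.479615 / 10 = 0.048.

0.048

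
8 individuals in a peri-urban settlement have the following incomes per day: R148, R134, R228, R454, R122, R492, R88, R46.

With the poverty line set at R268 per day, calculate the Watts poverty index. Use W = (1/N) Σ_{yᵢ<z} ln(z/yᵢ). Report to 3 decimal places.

Below z: R46, R88, R122, R134, R148, R228 (q = 6 of N = 8).
Log shortfalls: ln(268/46) = 1.7623; ln(268/88) = 1.1137; ln(268/122) = 0.7870; ln(268/134) = 0.6931; ln(268/148) = 0.5938; ln(268/228) = 0.1616.
W = 5.111525 / 8 = 0.639.

0.639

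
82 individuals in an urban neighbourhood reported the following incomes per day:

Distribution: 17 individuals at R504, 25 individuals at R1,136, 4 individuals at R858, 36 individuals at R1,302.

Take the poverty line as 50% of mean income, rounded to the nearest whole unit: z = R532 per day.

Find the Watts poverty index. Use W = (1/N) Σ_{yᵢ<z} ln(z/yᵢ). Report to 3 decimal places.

0.011

Below the line: 17×R504 (q = 17 of N = 82).
Log shortfalls: ln(532/504) = 0.0541 (×17).
W = 0.919143 / 82 = 0.011.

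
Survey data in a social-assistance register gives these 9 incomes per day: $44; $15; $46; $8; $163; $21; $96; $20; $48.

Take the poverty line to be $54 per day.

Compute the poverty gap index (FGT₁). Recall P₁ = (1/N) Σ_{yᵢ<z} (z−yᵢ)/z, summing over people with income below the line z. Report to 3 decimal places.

Incomes under z: $8, $15, $20, $21, $44, $46, $48 (q = 7 of N = 9).
Relative gaps: (54−8)/54 = 0.8519; (54−15)/54 = 0.7222; (54−20)/54 = 0.6296; (54−21)/54 = 0.6111; (54−44)/54 = 0.1852; (54−46)/54 = 0.1481; (54−48)/54 = 0.1111.
Σ = 3.259259. Dividing by the full population N = 9 gives P₁ = 0.362.

0.362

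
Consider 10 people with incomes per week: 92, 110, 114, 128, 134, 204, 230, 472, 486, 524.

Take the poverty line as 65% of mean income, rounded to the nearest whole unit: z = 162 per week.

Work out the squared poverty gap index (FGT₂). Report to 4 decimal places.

0.0451

Poor units: 92, 110, 114, 128, 134 (q = 5 of N = 10).
Shortfall ratios: (162−92)/162 = 0.4321; (162−110)/162 = 0.3210; (162−114)/162 = 0.2963; (162−128)/162 = 0.2099; (162−134)/162 = 0.1728.
Squared: 0.1867; 0.1030; 0.0878; 0.0440; 0.0299.
Sum = 0.451456; P₂ = 0.451456 / 10 = 0.0451.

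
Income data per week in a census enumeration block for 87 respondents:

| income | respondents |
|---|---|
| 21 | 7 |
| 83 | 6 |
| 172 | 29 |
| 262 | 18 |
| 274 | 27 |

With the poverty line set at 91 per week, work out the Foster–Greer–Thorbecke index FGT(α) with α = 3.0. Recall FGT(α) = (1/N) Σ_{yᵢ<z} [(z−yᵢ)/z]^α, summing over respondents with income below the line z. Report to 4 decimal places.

0.0367

Below the line: 7×21, 6×83 (q = 13 of N = 87).
Normalized shortfalls: (91−21)/91 = 0.7692 (×7); (91−83)/91 = 0.0879 (×6).
Raised to α = 3.0: 0.45517 (×7); 0.00068 (×6).
Sum = 3.190240; FGT(3.0) = 3.190240 / 87 = 0.0367.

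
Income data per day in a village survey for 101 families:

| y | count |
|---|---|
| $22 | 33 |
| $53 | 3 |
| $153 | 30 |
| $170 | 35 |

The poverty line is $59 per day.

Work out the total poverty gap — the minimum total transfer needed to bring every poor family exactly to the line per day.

Incomes under z: 33×$22, 3×$53 (q = 36 of N = 101).
Individual gaps: 33×(59−22) = 1221; 3×(59−53) = 18.
Aggregate gap = $1,239.

$1,239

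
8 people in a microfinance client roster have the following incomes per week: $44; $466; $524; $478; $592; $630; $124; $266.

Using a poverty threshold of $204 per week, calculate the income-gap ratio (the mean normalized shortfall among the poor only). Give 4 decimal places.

Below the line: $44, $124 (q = 2 of N = 8).
Shortfall ratios (z−y)/z: 0.7843, 0.3922; sum = 1.176471.
I averages over the q = 2 poor units only: 1.176471 / 2 = 0.5882.

0.5882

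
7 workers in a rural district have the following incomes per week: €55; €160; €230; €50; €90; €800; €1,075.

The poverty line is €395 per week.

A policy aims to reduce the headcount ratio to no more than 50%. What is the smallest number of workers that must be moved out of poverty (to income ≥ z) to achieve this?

Currently q = 5 of N = 7 are below the line (H = 0.714).
A headcount ratio of at most 50% allows at most ⌊0.50 × 7⌋ = 3 poor workers.
So at least 5 − 3 = 2 must be lifted.

2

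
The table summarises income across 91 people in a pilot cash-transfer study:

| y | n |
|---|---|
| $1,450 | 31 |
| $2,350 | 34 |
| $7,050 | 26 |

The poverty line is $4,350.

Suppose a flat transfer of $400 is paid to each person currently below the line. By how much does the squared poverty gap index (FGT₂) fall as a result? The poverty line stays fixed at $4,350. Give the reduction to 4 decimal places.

0.0673

Before: below the line — 31×$1,450, 34×$2,350; squared poverty gap index (FGT₂) = 0.230384.
After the $400 transfer: below the line — 31×$1,850, 34×$2,750; squared poverty gap index (FGT₂) = 0.163065.
Reduction = 0.230384 − 0.163065 = 0.0673.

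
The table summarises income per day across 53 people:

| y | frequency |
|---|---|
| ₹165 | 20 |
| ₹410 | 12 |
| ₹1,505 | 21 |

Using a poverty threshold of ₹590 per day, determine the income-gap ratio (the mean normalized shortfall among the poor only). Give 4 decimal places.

Below the line: 20×₹165, 12×₹410 (q = 32 of N = 53).
Shortfall ratios (z−y)/z: 0.7203 (×20), 0.3051 (×12); sum = 18.067797.
I averages over the q = 32 poor units only: 18.067797 / 32 = 0.5646.

0.5646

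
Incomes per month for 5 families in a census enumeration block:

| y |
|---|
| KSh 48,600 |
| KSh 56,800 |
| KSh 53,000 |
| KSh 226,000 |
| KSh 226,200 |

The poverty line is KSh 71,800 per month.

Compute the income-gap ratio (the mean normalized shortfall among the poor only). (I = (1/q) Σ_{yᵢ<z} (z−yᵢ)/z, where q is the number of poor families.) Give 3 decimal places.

0.265

Incomes under z: KSh 48,600, KSh 53,000, KSh 56,800 (q = 3 of N = 5).
Shortfall ratios (z−y)/z: 0.3231, 0.2618, 0.2089; sum = 0.793872.
I averages over the q = 3 poor units only: 0.793872 / 3 = 0.265.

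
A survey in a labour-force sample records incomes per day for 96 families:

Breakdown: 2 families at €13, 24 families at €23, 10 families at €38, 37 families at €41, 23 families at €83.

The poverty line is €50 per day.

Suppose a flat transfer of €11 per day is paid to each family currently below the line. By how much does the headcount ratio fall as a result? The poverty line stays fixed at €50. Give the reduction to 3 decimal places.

Before: below the line — 2×€13, 24×€23, 10×€38, 37×€41; headcount ratio = 0.76042.
After the €11 transfer: below the line — 2×€24, 24×€34, 10×€49; headcount ratio = 0.37500.
Reduction = 0.76042 − 0.37500 = 0.385.

0.385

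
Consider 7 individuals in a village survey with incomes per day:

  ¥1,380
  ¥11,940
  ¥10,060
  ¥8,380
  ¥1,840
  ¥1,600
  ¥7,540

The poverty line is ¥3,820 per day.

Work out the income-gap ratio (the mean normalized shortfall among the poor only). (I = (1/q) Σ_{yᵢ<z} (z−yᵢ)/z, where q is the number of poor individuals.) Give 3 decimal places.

0.579

Below z: ¥1,380, ¥1,600, ¥1,840 (q = 3 of N = 7).
Relative gaps: 0.6387, 0.5812, 0.5183; sum = 1.738220.
The income-gap ratio divides by q (the poor only): 1.738220 / 3 = 0.579.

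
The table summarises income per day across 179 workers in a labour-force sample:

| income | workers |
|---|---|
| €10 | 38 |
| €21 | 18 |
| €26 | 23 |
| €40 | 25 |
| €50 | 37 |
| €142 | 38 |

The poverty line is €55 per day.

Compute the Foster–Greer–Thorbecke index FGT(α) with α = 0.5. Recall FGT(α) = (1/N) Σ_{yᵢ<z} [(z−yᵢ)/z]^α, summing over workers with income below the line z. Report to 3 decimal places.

Poor units: 38×€10, 18×€21, 23×€26, 25×€40, 37×€50 (q = 141 of N = 179).
Relative gaps: (55−10)/55 = 0.8182 (×38); (55−21)/55 = 0.6182 (×18); (55−26)/55 = 0.5273 (×23); (55−40)/55 = 0.2727 (×25); (55−50)/55 = 0.0909 (×37).
Raised to α = 0.5: 0.90453 (×38); 0.78625 (×18); 0.72614 (×23); 0.52223 (×25); 0.30151 (×37).
Sum = 89.437570; FGT(0.5) = 89.437570 / 179 = 0.500.

0.500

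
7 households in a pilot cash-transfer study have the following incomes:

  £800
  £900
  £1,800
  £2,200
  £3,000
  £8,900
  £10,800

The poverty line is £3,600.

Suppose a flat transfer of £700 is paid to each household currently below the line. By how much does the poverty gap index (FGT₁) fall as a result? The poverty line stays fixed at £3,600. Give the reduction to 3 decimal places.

0.135

Before: below the line — £800, £900, £1,800, £2,200, £3,000; poverty gap index (FGT₁) = 0.36905.
After the £700 transfer: below the line — £1,500, £1,600, £2,500, £2,900; poverty gap index (FGT₁) = 0.23413.
Reduction = 0.36905 − 0.23413 = 0.135.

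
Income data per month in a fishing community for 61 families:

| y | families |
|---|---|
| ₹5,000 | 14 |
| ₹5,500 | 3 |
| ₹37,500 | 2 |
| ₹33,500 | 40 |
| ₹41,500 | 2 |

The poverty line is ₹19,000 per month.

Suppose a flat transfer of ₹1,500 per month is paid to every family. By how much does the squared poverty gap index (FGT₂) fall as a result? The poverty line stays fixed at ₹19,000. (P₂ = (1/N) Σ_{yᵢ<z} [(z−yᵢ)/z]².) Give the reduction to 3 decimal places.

0.030

Before: below the line — 14×₹5,000, 3×₹5,500; squared poverty gap index (FGT₂) = 0.14944.
After the ₹1,500 transfer: below the line — 14×₹6,500, 3×₹7,000; squared poverty gap index (FGT₂) = 0.11895.
Reduction = 0.14944 − 0.11895 = 0.030.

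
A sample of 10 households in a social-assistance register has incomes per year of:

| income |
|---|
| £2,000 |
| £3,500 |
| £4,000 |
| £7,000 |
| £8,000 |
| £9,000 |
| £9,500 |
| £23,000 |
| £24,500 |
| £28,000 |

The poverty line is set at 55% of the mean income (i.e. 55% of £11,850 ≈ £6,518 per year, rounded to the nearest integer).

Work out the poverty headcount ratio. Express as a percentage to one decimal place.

30.0%

3 of the 10 households have income below £6,518.
H = 3/10 = 30.0%.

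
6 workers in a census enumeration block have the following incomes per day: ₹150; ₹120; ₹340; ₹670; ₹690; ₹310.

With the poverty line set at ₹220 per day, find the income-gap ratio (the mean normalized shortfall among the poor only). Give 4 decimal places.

Poor units: ₹120, ₹150 (q = 2 of N = 6).
Relative gaps: 0.4545, 0.3182; sum = 0.772727.
The income-gap ratio divides by q (the poor only): 0.772727 / 2 = 0.3864.

0.3864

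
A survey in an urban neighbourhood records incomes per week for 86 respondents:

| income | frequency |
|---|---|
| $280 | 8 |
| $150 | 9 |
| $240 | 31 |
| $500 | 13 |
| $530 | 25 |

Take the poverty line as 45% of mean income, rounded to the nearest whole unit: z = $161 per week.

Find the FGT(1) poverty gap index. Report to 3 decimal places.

Incomes under z: 9×$150 (q = 9 of N = 86).
Shortfall ratios: (161−150)/161 = 0.0683 (×9).
Σ = 0.614907. Dividing by the full population N = 86 gives P₁ = 0.007.

0.007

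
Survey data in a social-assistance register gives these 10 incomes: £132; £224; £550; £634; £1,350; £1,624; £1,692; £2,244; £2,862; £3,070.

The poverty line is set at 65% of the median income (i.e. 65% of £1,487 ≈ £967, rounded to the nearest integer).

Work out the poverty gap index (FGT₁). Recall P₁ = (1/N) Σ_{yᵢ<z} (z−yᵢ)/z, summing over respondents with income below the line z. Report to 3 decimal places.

Poor units: £132, £224, £550, £634 (q = 4 of N = 10).
Normalized shortfalls: (967−132)/967 = 0.8635; (967−224)/967 = 0.7684; (967−550)/967 = 0.4312; (967−634)/967 = 0.3444.
Σ = 2.407446. Dividing by the full population N = 10 gives P₁ = 0.241.

0.241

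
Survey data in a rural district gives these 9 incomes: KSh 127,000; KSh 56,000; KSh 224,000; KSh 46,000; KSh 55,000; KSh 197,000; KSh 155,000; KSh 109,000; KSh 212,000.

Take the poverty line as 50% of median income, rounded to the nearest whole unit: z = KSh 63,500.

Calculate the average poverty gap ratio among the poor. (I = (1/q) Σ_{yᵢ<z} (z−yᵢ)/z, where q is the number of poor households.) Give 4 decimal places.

0.1759

Poor units: KSh 46,000, KSh 55,000, KSh 56,000 (q = 3 of N = 9).
Shortfall ratios (z−y)/z: 0.2756, 0.1339, 0.1181; sum = 0.527559.
I averages over the q = 3 poor units only: 0.527559 / 3 = 0.1759.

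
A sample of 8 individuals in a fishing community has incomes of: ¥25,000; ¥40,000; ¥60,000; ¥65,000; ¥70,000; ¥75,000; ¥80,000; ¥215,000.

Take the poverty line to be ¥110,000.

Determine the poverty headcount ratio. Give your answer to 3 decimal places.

0.875

7 of the 8 individuals have income below ¥110,000.
H = 7/8 = 0.875.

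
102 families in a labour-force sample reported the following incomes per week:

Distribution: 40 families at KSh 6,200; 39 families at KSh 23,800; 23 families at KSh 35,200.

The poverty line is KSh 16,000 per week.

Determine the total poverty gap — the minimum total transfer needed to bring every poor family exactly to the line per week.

KSh 392,000

Incomes under z: 40×KSh 6,200 (q = 40 of N = 102).
Individual gaps: 40×(16000−6200) = 392000.
Aggregate gap = KSh 392,000.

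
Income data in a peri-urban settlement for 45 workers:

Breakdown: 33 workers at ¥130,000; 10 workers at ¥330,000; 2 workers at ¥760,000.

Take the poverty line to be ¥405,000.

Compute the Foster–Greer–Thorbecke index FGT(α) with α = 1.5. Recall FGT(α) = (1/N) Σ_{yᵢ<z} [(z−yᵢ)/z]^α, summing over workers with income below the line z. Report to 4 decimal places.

0.4280

Incomes under z: 33×¥130,000, 10×¥330,000 (q = 43 of N = 45).
Relative gaps: (405000−130000)/405000 = 0.6790 (×33); (405000−330000)/405000 = 0.1852 (×10).
Raised to α = 1.5: 0.55952 (×33); 0.07969 (×10).
Sum = 19.261108; FGT(1.5) = 19.261108 / 45 = 0.4280.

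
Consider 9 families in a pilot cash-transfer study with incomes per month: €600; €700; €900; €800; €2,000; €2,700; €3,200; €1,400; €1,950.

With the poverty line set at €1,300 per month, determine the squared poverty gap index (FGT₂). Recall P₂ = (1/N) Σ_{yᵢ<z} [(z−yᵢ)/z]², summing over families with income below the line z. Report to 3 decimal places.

Poor units: €600, €700, €800, €900 (q = 4 of N = 9).
Relative gaps: (1300−600)/1300 = 0.5385; (1300−700)/1300 = 0.4615; (1300−800)/1300 = 0.3846; (1300−900)/1300 = 0.3077.
Squared: 0.2899; 0.2130; 0.1479; 0.0947.
Sum = 0.745562; P₂ = 0.745562 / 9 = 0.083.

0.083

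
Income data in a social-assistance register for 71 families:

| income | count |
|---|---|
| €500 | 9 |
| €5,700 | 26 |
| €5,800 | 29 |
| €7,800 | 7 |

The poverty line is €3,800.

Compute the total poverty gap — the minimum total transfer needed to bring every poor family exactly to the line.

€29,700

Incomes under z: 9×€500 (q = 9 of N = 71).
Individual gaps: 9×(3800−500) = 29700.
Aggregate gap = €29,700.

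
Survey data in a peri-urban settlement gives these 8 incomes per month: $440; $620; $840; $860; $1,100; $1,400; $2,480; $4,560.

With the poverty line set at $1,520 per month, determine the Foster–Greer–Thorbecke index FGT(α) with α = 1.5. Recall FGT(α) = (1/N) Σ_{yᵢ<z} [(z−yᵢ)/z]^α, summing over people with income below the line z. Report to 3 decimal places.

0.226

Below the line: $440, $620, $840, $860, $1,100, $1,400 (q = 6 of N = 8).
Gap ratios (z−y)/z: (1520−440)/1520 = 0.7105; (1520−620)/1520 = 0.5921; (1520−840)/1520 = 0.4474; (1520−860)/1520 = 0.4342; (1520−1100)/1520 = 0.2763; (1520−1400)/1520 = 0.0789.
Raised to α = 1.5: 0.59892; 0.45562; 0.29923; 0.28612; 0.14525; 0.02218.
Sum = 1.807314; FGT(1.5) = 1.807314 / 8 = 0.226.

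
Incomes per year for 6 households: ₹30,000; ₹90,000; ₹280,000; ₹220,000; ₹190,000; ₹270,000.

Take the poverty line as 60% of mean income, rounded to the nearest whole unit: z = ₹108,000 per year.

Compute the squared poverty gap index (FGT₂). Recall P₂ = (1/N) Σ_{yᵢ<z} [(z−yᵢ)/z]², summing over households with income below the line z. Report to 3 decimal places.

Incomes under z: ₹30,000, ₹90,000 (q = 2 of N = 6).
Gap ratios (z−y)/z: (108000−30000)/108000 = 0.7222; (108000−90000)/108000 = 0.1667.
Squared: 0.5216; 0.0278.
Sum = 0.549383; P₂ = 0.549383 / 6 = 0.092.

0.092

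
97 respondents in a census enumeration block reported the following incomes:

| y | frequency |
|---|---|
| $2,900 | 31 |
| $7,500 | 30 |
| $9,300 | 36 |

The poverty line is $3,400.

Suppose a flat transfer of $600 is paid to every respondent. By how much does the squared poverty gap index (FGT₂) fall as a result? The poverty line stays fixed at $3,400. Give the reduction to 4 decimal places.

Before: below the line — 31×$2,900; squared poverty gap index (FGT₂) = 0.006911.
After the $600 transfer: below the line — none; squared poverty gap index (FGT₂) = 0.000000.
Reduction = 0.006911 − 0.000000 = 0.0069.

0.0069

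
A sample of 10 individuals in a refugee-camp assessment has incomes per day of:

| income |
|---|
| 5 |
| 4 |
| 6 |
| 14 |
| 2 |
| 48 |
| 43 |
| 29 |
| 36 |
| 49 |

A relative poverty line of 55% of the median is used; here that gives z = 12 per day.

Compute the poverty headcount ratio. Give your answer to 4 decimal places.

4 of the 10 individuals have income below 12.
H = 4/10 = 0.4000.

0.4000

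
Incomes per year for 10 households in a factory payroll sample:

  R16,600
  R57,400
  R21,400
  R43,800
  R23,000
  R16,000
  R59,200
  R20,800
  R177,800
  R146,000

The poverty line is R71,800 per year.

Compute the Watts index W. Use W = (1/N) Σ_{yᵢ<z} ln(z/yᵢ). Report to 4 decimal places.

Poor units: R16,000, R16,600, R20,800, R21,400, R23,000, R43,800, R57,400, R59,200 (q = 8 of N = 10).
Log shortfalls: ln(71800/16000) = 1.5013; ln(71800/16600) = 1.4645; ln(71800/20800) = 1.2389; ln(71800/21400) = 1.2105; ln(71800/23000) = 1.1384; ln(71800/43800) = 0.4943; ln(71800/57400) = 0.2238; ln(71800/59200) = 0.1930.
W = 7.464647 / 10 = 0.7465.

0.7465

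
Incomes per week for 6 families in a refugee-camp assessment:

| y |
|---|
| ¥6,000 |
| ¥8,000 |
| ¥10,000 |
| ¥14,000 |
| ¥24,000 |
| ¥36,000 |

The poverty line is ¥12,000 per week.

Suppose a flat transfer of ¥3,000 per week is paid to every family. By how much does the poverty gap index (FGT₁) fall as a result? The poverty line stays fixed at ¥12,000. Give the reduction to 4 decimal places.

Before: below the line — ¥6,000, ¥8,000, ¥10,000; poverty gap index (FGT₁) = 0.166667.
After the ¥3,000 transfer: below the line — ¥9,000, ¥11,000; poverty gap index (FGT₁) = 0.055556.
Reduction = 0.166667 − 0.055556 = 0.1111.

0.1111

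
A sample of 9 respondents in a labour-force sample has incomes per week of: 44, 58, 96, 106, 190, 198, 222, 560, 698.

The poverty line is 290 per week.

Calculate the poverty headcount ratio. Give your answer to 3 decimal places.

0.778

7 of the 9 respondents have income below 290.
H = 7/9 = 0.778.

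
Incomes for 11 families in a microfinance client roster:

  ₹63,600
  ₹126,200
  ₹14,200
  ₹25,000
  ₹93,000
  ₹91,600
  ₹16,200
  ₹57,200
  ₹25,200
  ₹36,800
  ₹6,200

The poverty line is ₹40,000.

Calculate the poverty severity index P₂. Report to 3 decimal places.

Below the line: ₹6,200, ₹14,200, ₹16,200, ₹25,000, ₹25,200, ₹36,800 (q = 6 of N = 11).
Gap ratios (z−y)/z: (40000−6200)/40000 = 0.8450; (40000−14200)/40000 = 0.6450; (40000−16200)/40000 = 0.5950; (40000−25000)/40000 = 0.3750; (40000−25200)/40000 = 0.3700; (40000−36800)/40000 = 0.0800.
Squared: 0.7140; 0.4160; 0.3540; 0.1406; 0.1369; 0.0064.
Sum = 1.768000; P₂ = 1.768000 / 11 = 0.161.

0.161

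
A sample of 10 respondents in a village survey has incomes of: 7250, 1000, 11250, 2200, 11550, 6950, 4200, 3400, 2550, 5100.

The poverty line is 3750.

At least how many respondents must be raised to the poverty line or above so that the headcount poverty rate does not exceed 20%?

2

Currently q = 4 of N = 10 are below the line (H = 0.400).
A headcount ratio of at most 20% allows at most ⌊0.20 × 10⌋ = 2 poor respondents.
So at least 4 − 2 = 2 must be lifted.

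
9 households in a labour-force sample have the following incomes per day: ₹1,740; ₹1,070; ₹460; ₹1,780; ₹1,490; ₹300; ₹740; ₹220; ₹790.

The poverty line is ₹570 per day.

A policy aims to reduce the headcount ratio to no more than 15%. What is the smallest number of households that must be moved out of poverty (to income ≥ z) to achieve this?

2

Currently q = 3 of N = 9 are below the line (H = 0.333).
A headcount ratio of at most 15% allows at most ⌊0.15 × 9⌋ = 1 poor households.
So at least 3 − 1 = 2 must be lifted.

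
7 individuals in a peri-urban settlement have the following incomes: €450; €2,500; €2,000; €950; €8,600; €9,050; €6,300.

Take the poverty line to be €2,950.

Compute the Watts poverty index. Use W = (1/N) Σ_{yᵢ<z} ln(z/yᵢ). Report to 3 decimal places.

Below the line: €450, €950, €2,000, €2,500 (q = 4 of N = 7).
Log gaps: ln(2950/450) = 1.8803; ln(2950/950) = 1.1331; ln(2950/2000) = 0.3887; ln(2950/2500) = 0.1655.
W = 3.567584 / 7 = 0.510.

0.510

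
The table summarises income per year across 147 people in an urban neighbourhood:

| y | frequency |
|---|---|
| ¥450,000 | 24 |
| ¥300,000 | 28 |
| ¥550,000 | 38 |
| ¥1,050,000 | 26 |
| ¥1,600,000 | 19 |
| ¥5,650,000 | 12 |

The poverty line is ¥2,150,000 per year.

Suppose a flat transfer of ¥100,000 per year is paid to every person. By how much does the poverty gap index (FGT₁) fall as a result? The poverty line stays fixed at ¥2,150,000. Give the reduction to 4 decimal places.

0.0427

Before: below the line — 28×¥300,000, 24×¥450,000, 38×¥550,000, 26×¥1,050,000, 19×¥1,600,000; poverty gap index (FGT₁) = 0.608923.
After the ¥100,000 transfer: below the line — 28×¥400,000, 24×¥550,000, 38×¥650,000, 26×¥1,150,000, 19×¥1,700,000; poverty gap index (FGT₁) = 0.566208.
Reduction = 0.608923 − 0.566208 = 0.0427.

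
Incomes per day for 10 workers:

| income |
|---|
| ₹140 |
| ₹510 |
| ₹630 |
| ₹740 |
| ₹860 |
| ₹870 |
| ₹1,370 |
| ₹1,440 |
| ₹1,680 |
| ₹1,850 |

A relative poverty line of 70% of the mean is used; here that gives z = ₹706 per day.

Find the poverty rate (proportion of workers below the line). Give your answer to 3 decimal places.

0.300

3 of the 10 workers have income below ₹706.
H = 3/10 = 0.300.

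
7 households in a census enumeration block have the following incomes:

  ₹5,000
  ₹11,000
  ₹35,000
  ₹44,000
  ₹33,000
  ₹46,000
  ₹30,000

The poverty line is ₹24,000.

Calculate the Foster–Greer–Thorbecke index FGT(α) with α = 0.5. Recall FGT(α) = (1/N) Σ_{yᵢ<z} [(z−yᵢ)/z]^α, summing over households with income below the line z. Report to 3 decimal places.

0.232

Below the line: ₹5,000, ₹11,000 (q = 2 of N = 7).
Normalized shortfalls: (24000−5000)/24000 = 0.7917; (24000−11000)/24000 = 0.5417.
Raised to α = 0.5: 0.88976; 0.73598.
Sum = 1.625737; FGT(0.5) = 1.625737 / 7 = 0.232.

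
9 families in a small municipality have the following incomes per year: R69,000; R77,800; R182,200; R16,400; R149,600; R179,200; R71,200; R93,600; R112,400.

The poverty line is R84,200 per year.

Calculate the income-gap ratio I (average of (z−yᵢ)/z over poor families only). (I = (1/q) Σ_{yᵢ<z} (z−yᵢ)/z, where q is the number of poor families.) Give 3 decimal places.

0.304

Below the line: R16,400, R69,000, R71,200, R77,800 (q = 4 of N = 9).
Relative gaps: 0.8052, 0.1805, 0.1544, 0.0760; sum = 1.216152.
I averages over the q = 4 poor units only: 1.216152 / 4 = 0.304.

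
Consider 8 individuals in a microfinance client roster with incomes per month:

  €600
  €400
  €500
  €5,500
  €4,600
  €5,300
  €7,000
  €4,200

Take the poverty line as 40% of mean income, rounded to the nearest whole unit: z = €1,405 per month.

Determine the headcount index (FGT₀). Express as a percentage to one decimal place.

37.5%

3 of the 8 individuals have income below €1,405.
H = 3/8 = 37.5%.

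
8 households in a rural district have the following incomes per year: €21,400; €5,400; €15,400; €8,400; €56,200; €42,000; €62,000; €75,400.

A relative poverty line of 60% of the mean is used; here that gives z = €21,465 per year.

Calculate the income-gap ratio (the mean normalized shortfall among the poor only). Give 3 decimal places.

0.411

Incomes under z: €5,400, €8,400, €15,400, €21,400 (q = 4 of N = 8).
Relative gaps: 0.7484, 0.6087, 0.2826, 0.0030; sum = 1.642674.
The income-gap ratio divides by q (the poor only): 1.642674 / 4 = 0.411.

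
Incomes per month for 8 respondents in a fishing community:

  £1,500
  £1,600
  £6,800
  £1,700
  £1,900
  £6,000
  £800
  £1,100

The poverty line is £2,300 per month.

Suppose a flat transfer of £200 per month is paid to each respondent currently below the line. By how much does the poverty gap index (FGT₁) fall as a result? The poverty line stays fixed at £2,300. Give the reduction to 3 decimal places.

0.065

Before: below the line — £800, £1,100, £1,500, £1,600, £1,700, £1,900; poverty gap index (FGT₁) = 0.28261.
After the £200 transfer: below the line — £1,000, £1,300, £1,700, £1,800, £1,900, £2,100; poverty gap index (FGT₁) = 0.21739.
Reduction = 0.28261 − 0.21739 = 0.065.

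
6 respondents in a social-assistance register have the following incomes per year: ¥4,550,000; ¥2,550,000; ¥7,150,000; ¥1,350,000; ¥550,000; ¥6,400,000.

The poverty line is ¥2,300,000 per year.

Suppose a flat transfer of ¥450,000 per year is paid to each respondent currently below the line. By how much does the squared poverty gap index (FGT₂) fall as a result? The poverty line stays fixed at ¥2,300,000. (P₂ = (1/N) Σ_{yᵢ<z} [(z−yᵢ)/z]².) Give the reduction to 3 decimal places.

0.064

Before: below the line — ¥550,000, ¥1,350,000; squared poverty gap index (FGT₂) = 0.12492.
After the ¥450,000 transfer: below the line — ¥1,000,000, ¥1,800,000; squared poverty gap index (FGT₂) = 0.06112.
Reduction = 0.12492 − 0.06112 = 0.064.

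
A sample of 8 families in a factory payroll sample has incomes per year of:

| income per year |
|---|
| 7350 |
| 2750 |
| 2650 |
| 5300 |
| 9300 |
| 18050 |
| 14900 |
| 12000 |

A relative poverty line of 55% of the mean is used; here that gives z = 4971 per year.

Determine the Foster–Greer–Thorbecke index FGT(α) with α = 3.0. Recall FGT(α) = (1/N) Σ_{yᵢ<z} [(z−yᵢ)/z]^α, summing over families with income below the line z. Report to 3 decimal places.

Below the line: 2650, 2750 (q = 2 of N = 8).
Relative gaps: (4971−2650)/4971 = 0.4669; (4971−2750)/4971 = 0.4468.
Raised to α = 3.0: 0.10179; 0.08919.
Sum = 0.190977; FGT(3.0) = 0.190977 / 8 = 0.024.

0.024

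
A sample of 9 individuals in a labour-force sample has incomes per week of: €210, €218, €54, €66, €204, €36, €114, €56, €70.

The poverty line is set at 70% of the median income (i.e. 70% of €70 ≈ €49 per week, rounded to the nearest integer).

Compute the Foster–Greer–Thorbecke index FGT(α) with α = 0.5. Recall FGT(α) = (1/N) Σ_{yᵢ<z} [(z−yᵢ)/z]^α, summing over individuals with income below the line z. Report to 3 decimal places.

Below the line: €36 (q = 1 of N = 9).
Shortfall ratios: (49−36)/49 = 0.2653.
Raised to α = 0.5: 0.51508.
Sum = 0.515079; FGT(0.5) = 0.515079 / 9 = 0.057.

0.057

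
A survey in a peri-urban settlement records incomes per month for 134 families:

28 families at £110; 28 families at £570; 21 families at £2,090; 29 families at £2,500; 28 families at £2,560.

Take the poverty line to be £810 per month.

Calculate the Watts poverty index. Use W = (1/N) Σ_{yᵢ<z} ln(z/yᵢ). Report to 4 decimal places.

0.4906

Incomes under z: 28×£110, 28×£570 (q = 56 of N = 134).
Log gaps: ln(810/110) = 1.9966 (×28); ln(810/570) = 0.3514 (×28).
W = 65.742650 / 134 = 0.4906.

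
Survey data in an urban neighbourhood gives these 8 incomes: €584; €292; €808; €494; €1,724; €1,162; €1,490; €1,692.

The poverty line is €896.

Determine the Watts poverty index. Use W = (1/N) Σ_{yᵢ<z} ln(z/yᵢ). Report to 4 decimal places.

0.2810

Below z: €292, €494, €584, €808 (q = 4 of N = 8).
Log shortfalls: ln(896/292) = 1.1212; ln(896/494) = 0.5954; ln(896/584) = 0.4280; ln(896/808) = 0.1034.
W = 2.248009 / 8 = 0.2810.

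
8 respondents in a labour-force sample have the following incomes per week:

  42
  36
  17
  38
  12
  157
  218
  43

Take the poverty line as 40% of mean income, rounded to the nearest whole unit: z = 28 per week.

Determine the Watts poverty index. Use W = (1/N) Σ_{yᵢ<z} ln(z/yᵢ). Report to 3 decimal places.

0.168

Below the line: 12, 17 (q = 2 of N = 8).
Log gaps: ln(28/12) = 0.8473; ln(28/17) = 0.4990.
W = 1.346289 / 8 = 0.168.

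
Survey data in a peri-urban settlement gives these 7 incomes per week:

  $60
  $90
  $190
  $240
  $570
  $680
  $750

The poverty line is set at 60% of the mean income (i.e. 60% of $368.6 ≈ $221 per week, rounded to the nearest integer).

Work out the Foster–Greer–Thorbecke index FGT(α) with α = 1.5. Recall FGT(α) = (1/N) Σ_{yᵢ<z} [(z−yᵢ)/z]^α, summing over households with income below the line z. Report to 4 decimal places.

Below the line: $60, $90, $190 (q = 3 of N = 7).
Gap ratios (z−y)/z: (221−60)/221 = 0.7285; (221−90)/221 = 0.5928; (221−190)/221 = 0.1403.
Raised to α = 1.5: 0.62180; 0.45637; 0.05254.
Sum = 1.130707; FGT(1.5) = 1.130707 / 7 = 0.1615.

0.1615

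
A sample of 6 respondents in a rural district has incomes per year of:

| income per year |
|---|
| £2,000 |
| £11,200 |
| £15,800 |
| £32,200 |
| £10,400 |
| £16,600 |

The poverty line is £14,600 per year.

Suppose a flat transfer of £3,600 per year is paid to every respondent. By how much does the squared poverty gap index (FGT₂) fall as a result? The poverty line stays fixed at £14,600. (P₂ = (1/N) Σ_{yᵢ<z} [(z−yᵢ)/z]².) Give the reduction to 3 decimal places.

Before: below the line — £2,000, £10,400, £11,200; squared poverty gap index (FGT₂) = 0.14696.
After the £3,600 transfer: below the line — £5,600, £14,000; squared poverty gap index (FGT₂) = 0.06361.
Reduction = 0.14696 − 0.06361 = 0.083.

0.083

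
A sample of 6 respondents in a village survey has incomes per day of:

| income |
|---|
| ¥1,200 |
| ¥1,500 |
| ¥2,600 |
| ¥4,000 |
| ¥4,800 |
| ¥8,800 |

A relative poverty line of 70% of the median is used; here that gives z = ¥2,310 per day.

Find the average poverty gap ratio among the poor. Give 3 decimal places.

Below the line: ¥1,200, ¥1,500 (q = 2 of N = 6).
Relative gaps: 0.4805, 0.3506; sum = 0.831169.
The income-gap ratio divides by q (the poor only): 0.831169 / 2 = 0.416.

0.416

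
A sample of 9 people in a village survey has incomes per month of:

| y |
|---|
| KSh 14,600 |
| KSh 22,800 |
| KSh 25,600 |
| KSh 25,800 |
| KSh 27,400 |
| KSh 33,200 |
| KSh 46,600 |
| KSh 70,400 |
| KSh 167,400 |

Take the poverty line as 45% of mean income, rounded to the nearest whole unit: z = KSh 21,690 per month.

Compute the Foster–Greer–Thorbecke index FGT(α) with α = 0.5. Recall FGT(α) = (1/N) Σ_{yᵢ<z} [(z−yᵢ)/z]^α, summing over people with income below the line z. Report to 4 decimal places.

Incomes under z: KSh 14,600 (q = 1 of N = 9).
Gap ratios (z−y)/z: (21690−14600)/21690 = 0.3269.
Raised to α = 0.5: 0.57173.
Sum = 0.571733; FGT(0.5) = 0.571733 / 9 = 0.0635.

0.0635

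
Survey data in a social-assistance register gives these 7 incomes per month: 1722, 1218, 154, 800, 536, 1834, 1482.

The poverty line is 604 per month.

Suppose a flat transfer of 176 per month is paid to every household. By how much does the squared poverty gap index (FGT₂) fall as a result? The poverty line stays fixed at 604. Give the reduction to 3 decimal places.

0.052

Before: below the line — 154, 536; squared poverty gap index (FGT₂) = 0.08111.
After the 176 transfer: below the line — 330; squared poverty gap index (FGT₂) = 0.02940.
Reduction = 0.08111 − 0.02940 = 0.052.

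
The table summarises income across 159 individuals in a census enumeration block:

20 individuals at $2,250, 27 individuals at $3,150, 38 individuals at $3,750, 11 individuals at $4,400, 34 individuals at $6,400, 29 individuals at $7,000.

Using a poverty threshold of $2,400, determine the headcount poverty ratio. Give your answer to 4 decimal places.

0.1258

20 of the 159 individuals have income below $2,400.
H = 20/159 = 0.1258.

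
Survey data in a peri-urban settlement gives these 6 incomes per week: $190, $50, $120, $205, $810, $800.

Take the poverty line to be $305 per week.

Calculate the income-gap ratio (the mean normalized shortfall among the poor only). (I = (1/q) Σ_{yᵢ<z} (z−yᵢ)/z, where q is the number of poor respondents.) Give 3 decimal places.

Below the line: $50, $120, $190, $205 (q = 4 of N = 6).
Relative gaps: 0.8361, 0.6066, 0.3770, 0.3279; sum = 2.147541.
The income-gap ratio divides by q (the poor only): 2.147541 / 4 = 0.537.

0.537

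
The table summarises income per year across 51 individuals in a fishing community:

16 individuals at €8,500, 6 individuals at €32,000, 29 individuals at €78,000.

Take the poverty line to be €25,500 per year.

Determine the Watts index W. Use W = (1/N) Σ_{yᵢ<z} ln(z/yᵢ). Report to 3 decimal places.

0.345

Poor units: 16×€8,500 (q = 16 of N = 51).
Log gaps: ln(25500/8500) = 1.0986 (×16).
W = 17.577797 / 51 = 0.345.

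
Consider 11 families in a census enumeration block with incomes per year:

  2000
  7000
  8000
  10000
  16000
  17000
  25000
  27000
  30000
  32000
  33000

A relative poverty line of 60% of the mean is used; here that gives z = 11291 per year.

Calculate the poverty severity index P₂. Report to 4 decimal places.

0.0836

Incomes under z: 2000, 7000, 8000, 10000 (q = 4 of N = 11).
Relative gaps: (11291−2000)/11291 = 0.8229; (11291−7000)/11291 = 0.3800; (11291−8000)/11291 = 0.2915; (11291−10000)/11291 = 0.1143.
Squared: 0.6771; 0.1444; 0.0850; 0.0131.
Sum = 0.919568; P₂ = 0.919568 / 11 = 0.0836.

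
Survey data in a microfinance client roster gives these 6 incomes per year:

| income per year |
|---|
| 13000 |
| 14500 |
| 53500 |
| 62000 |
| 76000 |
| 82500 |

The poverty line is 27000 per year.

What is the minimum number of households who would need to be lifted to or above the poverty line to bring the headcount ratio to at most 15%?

2

Currently q = 2 of N = 6 are below the line (H = 0.333).
A headcount ratio of at most 15% allows at most ⌊0.15 × 6⌋ = 0 poor households.
So at least 2 − 0 = 2 must be lifted.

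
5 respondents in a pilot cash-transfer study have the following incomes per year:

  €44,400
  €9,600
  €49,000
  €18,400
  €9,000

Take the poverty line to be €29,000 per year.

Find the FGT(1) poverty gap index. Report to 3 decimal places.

0.345

Incomes under z: €9,000, €9,600, €18,400 (q = 3 of N = 5).
Relative gaps: (29000−9000)/29000 = 0.6897; (29000−9600)/29000 = 0.6690; (29000−18400)/29000 = 0.3655.
Σ = 1.724138. Dividing by the full population N = 5 gives P₁ = 0.345.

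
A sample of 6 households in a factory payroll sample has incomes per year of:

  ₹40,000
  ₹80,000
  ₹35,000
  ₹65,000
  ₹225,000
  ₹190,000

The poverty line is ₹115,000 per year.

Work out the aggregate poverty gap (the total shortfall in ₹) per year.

₹240,000

Incomes under z: ₹35,000, ₹40,000, ₹65,000, ₹80,000 (q = 4 of N = 6).
Individual gaps: 115000−35000 = 80000; 115000−40000 = 75000; 115000−65000 = 50000; 115000−80000 = 35000.
Aggregate gap = ₹240,000.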